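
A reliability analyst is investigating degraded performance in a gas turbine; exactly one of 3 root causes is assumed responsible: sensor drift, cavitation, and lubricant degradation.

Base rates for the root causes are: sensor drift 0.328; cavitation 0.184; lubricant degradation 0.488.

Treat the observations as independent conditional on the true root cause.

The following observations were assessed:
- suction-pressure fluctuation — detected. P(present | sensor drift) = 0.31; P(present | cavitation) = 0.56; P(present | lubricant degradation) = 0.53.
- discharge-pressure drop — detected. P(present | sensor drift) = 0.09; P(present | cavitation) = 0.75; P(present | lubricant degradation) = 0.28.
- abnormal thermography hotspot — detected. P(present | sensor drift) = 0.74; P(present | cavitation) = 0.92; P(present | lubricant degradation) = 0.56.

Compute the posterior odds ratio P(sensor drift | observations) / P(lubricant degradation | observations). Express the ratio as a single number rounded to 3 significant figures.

Unnormalized posterior weight (prior times the observation likelihoods) for each of the two hypotheses:
  sensor drift: 0.328 × 0.31 × 0.09 × 0.74 = 0.0067719
  lubricant degradation: 0.488 × 0.53 × 0.28 × 0.56 = 0.040555
Posterior odds = 0.0067719 / 0.040555 ≈ 0.167.

0.167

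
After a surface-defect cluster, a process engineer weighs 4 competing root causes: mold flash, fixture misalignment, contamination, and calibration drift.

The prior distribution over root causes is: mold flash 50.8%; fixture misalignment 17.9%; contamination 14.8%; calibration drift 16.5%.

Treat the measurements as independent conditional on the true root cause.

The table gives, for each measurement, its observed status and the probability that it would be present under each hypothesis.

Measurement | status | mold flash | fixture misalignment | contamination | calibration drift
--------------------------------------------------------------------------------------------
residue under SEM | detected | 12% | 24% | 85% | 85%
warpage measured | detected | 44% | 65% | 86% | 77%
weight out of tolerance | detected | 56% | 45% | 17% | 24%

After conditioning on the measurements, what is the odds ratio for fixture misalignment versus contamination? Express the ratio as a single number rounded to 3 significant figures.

0.683

Posterior odds equal prior odds times the likelihood ratio; only the two competing hypotheses matter.
  fixture misalignment: 0.179 × 0.24 × 0.65 × 0.45 = 0.012566
  contamination: 0.148 × 0.85 × 0.86 × 0.17 = 0.018392
Posterior odds = 0.012566 / 0.018392 ≈ 0.683.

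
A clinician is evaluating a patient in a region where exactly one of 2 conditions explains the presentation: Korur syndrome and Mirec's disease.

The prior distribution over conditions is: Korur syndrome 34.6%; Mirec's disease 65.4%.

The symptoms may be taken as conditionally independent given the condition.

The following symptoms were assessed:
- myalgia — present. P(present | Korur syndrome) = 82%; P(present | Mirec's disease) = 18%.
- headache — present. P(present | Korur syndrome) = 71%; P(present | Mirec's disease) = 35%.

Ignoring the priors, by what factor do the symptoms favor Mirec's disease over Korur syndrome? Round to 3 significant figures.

The Bayes factor is the ratio of the joint likelihoods of the symptom pattern under the two hypotheses.
  Mirec's disease: 0.18 × 0.35 = 0.063
  Korur syndrome: 0.82 × 0.71 = 0.5822
Bayes factor = 0.063 / 0.5822 ≈ 0.108

0.108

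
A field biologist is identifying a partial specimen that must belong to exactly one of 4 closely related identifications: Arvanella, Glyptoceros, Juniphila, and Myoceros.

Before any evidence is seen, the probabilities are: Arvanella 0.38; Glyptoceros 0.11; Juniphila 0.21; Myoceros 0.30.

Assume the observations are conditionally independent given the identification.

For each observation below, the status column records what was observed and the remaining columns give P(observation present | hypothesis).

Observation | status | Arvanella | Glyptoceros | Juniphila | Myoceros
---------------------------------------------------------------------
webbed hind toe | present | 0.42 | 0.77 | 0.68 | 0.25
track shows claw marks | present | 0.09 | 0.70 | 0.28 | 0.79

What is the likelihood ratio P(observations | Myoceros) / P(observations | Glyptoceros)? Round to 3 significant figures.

Take the product of per-observation likelihoods under each hypothesis, then divide.
  Myoceros: 0.25 × 0.79 = 0.1975
  Glyptoceros: 0.77 × 0.70 = 0.539
Bayes factor = 0.1975 / 0.539 ≈ 0.366

0.366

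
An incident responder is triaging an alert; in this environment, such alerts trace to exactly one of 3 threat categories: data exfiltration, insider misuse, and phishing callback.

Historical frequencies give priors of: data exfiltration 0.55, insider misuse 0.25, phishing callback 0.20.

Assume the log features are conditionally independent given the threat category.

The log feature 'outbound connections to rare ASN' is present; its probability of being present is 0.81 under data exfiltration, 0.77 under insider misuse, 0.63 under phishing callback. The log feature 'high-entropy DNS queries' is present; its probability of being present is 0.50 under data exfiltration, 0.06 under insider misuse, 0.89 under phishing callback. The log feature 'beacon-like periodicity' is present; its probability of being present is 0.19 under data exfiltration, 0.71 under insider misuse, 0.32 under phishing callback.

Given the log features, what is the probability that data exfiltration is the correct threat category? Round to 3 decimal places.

For each hypothesis, the unnormalized posterior weight is prior × product of the log feature likelihoods:
  data exfiltration: 0.55 × 0.81 × 0.50 × 0.19 = 0.042323
  insider misuse: 0.25 × 0.77 × 0.06 × 0.71 = 0.0082005
  phishing callback: 0.20 × 0.63 × 0.89 × 0.32 = 0.035885
Normalizing constant Z = 0.042323 + 0.0082005 + 0.035885 = 0.086408.
P(data exfiltration | evidence) = 0.042323 / 0.086408 ≈ 0.490.

0.490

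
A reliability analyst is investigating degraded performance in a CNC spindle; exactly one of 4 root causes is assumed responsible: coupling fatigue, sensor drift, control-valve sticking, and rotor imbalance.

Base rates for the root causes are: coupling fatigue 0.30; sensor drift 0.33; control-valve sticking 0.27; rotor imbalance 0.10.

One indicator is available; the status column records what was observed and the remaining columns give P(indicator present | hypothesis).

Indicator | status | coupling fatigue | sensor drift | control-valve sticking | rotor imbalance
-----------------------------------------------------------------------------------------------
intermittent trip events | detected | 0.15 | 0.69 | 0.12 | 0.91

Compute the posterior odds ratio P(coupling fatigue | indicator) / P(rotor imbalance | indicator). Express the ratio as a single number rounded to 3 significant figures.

0.495

Unnormalized posterior weight (prior times the indicator likelihood) for each of the two hypotheses:
  coupling fatigue: 0.30 × 0.15 = 0.045
  rotor imbalance: 0.10 × 0.91 = 0.091
Posterior odds = 0.045 / 0.091 ≈ 0.495.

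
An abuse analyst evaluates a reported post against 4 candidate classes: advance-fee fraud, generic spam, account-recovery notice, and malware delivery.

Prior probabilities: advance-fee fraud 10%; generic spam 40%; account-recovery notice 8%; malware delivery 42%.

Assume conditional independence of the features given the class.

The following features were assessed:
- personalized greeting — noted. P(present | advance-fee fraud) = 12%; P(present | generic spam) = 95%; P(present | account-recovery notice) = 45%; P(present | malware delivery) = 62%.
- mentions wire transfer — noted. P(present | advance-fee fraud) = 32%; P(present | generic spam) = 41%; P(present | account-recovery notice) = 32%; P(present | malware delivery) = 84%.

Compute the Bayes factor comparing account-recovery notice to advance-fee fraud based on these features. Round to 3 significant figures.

3.75

Take the product of per-feature likelihoods under each hypothesis, then divide.
  account-recovery notice: 0.45 × 0.32 = 0.144
  advance-fee fraud: 0.12 × 0.32 = 0.0384
Bayes factor = 0.144 / 0.0384 ≈ 3.75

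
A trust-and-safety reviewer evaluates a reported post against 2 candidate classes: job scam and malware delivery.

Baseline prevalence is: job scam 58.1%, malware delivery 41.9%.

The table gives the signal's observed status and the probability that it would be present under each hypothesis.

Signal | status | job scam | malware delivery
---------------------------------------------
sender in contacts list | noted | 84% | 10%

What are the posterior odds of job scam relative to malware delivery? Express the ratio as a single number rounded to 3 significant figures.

11.6

Posterior odds equal prior odds times the likelihood ratio; only the two competing hypotheses matter.
  job scam: 0.581 × 0.84 = 0.48804
  malware delivery: 0.419 × 0.10 = 0.0419
Odds(job scam : malware delivery) = 0.48804 / 0.0419 ≈ 11.6.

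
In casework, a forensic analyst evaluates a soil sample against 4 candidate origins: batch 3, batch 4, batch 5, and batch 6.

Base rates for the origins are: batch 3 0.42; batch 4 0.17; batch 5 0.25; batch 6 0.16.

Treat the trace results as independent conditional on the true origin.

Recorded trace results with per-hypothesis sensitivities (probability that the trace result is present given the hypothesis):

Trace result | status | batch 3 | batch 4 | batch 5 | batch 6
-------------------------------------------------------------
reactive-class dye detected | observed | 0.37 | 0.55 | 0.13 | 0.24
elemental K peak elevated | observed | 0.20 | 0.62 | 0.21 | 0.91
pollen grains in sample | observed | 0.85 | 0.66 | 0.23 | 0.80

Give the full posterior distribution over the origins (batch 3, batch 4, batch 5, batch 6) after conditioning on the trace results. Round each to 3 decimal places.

0.280, 0.406, 0.017, 0.297

By Bayes' rule with conditional independence, the unnormalized weight for each hypothesis is prior × ∏ likelihoods:
  batch 3: 0.42 × 0.37 × 0.20 × 0.85 = 0.026418
  batch 4: 0.17 × 0.55 × 0.62 × 0.66 = 0.03826
  batch 5: 0.25 × 0.13 × 0.21 × 0.23 = 0.0015698
  batch 6: 0.16 × 0.24 × 0.91 × 0.80 = 0.027955
The unnormalized weights sum to 0.094203.
P(batch 3 | evidence) = 0.026418 / 0.094203 ≈ 0.280
P(batch 4 | evidence) = 0.03826 / 0.094203 ≈ 0.406
P(batch 5 | evidence) = 0.0015698 / 0.094203 ≈ 0.017
P(batch 6 | evidence) = 0.027955 / 0.094203 ≈ 0.297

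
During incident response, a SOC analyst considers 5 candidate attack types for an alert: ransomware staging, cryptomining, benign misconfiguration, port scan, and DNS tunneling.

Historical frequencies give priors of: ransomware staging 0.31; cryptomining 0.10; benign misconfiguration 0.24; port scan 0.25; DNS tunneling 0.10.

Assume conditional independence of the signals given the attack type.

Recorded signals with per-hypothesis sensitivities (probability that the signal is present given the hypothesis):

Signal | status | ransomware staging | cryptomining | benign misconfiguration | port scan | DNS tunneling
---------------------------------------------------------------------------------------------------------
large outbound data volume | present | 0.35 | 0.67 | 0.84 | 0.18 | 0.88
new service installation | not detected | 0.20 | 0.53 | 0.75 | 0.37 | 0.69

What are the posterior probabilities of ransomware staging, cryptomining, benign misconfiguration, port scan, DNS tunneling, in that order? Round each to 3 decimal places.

By Bayes' rule with conditional independence, the unnormalized weight for each hypothesis is prior × ∏ likelihoods (using 1 − P(present | H) for each absent signal):
  ransomware staging: 0.31 × 0.35 × (1 − 0.20) = 0.0868
  cryptomining: 0.10 × 0.67 × (1 − 0.53) = 0.03149
  benign misconfiguration: 0.24 × 0.84 × (1 − 0.75) = 0.0504
  port scan: 0.25 × 0.18 × (1 − 0.37) = 0.02835
  DNS tunneling: 0.10 × 0.88 × (1 − 0.69) = 0.02728
Marginal likelihood of the evidence = 0.22432.
P(ransomware staging | evidence) = 0.0868 / 0.22432 ≈ 0.387
P(cryptomining | evidence) = 0.03149 / 0.22432 ≈ 0.140
P(benign misconfiguration | evidence) = 0.0504 / 0.22432 ≈ 0.225
P(port scan | evidence) = 0.02835 / 0.22432 ≈ 0.126
P(DNS tunneling | evidence) = 0.02728 / 0.22432 ≈ 0.122

0.387, 0.140, 0.225, 0.126, 0.122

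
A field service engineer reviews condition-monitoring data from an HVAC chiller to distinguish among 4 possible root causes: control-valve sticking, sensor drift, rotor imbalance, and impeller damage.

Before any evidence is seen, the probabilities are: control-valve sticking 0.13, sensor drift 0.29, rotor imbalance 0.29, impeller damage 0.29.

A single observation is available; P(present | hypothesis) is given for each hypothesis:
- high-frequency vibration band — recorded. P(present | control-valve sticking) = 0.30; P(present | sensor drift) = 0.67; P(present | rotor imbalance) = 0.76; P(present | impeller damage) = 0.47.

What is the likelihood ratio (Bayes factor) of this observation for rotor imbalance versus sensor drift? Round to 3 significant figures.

1.13

Likelihood of this observation under each hypothesis:
  rotor imbalance: 0.76
  sensor drift: 0.67
Bayes factor = 0.76 / 0.67 ≈ 1.13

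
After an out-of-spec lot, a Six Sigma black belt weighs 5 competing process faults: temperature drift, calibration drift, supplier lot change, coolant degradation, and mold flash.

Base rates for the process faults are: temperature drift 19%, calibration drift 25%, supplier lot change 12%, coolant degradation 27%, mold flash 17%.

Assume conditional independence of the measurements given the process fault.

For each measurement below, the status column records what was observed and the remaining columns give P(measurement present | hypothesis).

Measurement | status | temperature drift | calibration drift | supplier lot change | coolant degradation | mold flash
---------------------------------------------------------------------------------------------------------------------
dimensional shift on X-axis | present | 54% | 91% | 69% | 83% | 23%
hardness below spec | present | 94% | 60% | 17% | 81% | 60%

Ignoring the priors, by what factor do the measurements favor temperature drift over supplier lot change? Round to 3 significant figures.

4.33

Joint likelihood of the measurement pattern under each hypothesis:
  temperature drift: 0.54 × 0.94 = 0.5076
  supplier lot change: 0.69 × 0.17 = 0.1173
Bayes factor = 0.5076 / 0.1173 ≈ 4.33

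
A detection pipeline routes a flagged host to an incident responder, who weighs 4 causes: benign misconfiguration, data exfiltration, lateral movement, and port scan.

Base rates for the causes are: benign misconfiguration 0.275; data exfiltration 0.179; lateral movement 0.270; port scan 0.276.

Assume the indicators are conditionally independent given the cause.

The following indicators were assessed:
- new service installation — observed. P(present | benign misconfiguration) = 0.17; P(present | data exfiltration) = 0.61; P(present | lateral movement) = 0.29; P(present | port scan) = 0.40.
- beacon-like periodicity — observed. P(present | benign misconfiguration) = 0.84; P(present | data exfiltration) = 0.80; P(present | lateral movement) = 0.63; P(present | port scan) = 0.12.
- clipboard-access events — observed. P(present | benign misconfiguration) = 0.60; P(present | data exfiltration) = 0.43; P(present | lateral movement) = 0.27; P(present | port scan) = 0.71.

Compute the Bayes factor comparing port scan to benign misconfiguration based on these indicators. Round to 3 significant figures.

0.398

Joint likelihood of the indicator pattern under each hypothesis:
  port scan: 0.40 × 0.12 × 0.71 = 0.03408
  benign misconfiguration: 0.17 × 0.84 × 0.60 = 0.08568
Bayes factor = 0.03408 / 0.08568 ≈ 0.398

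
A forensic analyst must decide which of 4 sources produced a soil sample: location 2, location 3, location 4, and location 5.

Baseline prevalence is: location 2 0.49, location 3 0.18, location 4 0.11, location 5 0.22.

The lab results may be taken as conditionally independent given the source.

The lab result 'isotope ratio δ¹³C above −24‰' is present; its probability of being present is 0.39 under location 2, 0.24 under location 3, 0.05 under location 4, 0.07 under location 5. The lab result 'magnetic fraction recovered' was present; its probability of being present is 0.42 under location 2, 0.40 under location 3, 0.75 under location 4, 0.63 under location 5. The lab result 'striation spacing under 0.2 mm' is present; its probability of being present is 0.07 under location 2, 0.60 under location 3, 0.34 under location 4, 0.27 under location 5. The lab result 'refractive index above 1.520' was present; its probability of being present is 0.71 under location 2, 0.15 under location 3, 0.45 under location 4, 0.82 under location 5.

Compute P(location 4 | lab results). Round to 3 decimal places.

For each hypothesis, the unnormalized posterior weight is prior × product of the lab result likelihoods:
  location 2: 0.49 × 0.39 × 0.42 × 0.07 × 0.71 = 0.003989
  location 3: 0.18 × 0.24 × 0.40 × 0.60 × 0.15 = 0.0015552
  location 4: 0.11 × 0.05 × 0.75 × 0.34 × 0.45 = 0.00063113
  location 5: 0.22 × 0.07 × 0.63 × 0.27 × 0.82 = 0.002148
The unnormalized weights sum to 0.0083234.
P(location 4 | evidence) = 0.00063113 / 0.0083234 ≈ 0.076.

0.076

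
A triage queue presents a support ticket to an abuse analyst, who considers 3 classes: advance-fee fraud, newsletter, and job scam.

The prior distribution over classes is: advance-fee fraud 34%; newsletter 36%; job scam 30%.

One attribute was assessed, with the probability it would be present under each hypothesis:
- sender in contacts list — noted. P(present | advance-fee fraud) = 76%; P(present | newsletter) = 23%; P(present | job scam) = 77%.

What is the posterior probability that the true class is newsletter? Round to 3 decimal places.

By Bayes' rule, the unnormalized weight for each hypothesis is prior × likelihood:
  advance-fee fraud: 0.34 × 0.76 = 0.2584
  newsletter: 0.36 × 0.23 = 0.0828
  job scam: 0.30 × 0.77 = 0.231
Marginal likelihood of the evidence = 0.5722.
P(newsletter | evidence) = 0.0828 / 0.5722 ≈ 0.145.

0.145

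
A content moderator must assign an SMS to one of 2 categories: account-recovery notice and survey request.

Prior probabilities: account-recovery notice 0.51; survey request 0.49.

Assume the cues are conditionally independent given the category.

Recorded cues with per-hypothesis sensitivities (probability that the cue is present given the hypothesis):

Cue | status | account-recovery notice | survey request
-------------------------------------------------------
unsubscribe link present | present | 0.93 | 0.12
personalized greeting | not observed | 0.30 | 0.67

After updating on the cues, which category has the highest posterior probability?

account-recovery notice

By Bayes' rule with conditional independence, the unnormalized weight for each hypothesis is prior × ∏ likelihoods (using 1 − P(present | H) for each absent cue):
  account-recovery notice: 0.51 × 0.93 × (1 − 0.30) = 0.33201
  survey request: 0.49 × 0.12 × (1 − 0.67) = 0.019404
Marginal likelihood of the evidence = 0.35141.
P(account-recovery notice | evidence) ≈ 0.33201 / 0.35141 ≈ 0.945
P(survey request | evidence) ≈ 0.019404 / 0.35141 ≈ 0.055
The largest is 0.945, so account-recovery notice is most probable.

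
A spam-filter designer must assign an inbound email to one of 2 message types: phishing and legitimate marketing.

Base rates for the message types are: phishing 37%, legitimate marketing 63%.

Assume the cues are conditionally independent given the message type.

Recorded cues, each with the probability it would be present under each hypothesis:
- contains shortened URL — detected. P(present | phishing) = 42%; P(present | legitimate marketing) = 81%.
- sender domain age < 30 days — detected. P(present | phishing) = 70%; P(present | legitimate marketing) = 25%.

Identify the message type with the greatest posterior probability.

By Bayes' rule with conditional independence, the unnormalized weight for each hypothesis is prior × ∏ likelihoods:
  phishing: 0.37 × 0.42 × 0.70 = 0.10878
  legitimate marketing: 0.63 × 0.81 × 0.25 = 0.12758
The unnormalized weights sum to 0.23636.
P(phishing | evidence) ≈ 0.10878 / 0.23636 ≈ 0.460
P(legitimate marketing | evidence) ≈ 0.12758 / 0.23636 ≈ 0.540
The largest is 0.540, so legitimate marketing is most probable.

legitimate marketing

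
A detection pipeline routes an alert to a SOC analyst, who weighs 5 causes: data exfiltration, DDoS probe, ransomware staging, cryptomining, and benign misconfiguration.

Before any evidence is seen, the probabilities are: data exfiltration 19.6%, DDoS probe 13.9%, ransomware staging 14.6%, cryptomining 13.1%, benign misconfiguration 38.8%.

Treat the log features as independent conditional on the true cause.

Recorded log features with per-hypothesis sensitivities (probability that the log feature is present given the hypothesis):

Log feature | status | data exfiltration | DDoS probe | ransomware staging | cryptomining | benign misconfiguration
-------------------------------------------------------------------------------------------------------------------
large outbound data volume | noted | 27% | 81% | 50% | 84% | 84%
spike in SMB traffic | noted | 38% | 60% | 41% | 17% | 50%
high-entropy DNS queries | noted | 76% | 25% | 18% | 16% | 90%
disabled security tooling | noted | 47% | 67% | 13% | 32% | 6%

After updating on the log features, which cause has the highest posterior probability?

Multiply each prior by the joint likelihood of the log feature pattern:
  data exfiltration: 0.196 × 0.27 × 0.38 × 0.76 × 0.47 = 0.0071831
  DDoS probe: 0.139 × 0.81 × 0.60 × 0.25 × 0.67 = 0.011315
  ransomware staging: 0.146 × 0.50 × 0.41 × 0.18 × 0.13 = 0.00070036
  cryptomining: 0.131 × 0.84 × 0.17 × 0.16 × 0.32 = 0.00095779
  benign misconfiguration: 0.388 × 0.84 × 0.50 × 0.90 × 0.06 = 0.0087998
The unnormalized weights sum to 0.028956.
P(data exfiltration | evidence) ≈ 0.0071831 / 0.028956 ≈ 0.248
P(DDoS probe | evidence) ≈ 0.011315 / 0.028956 ≈ 0.391
P(ransomware staging | evidence) ≈ 0.00070036 / 0.028956 ≈ 0.024
P(cryptomining | evidence) ≈ 0.00095779 / 0.028956 ≈ 0.033
P(benign misconfiguration | evidence) ≈ 0.0087998 / 0.028956 ≈ 0.304
The largest is 0.391, so DDoS probe is most probable.

DDoS probe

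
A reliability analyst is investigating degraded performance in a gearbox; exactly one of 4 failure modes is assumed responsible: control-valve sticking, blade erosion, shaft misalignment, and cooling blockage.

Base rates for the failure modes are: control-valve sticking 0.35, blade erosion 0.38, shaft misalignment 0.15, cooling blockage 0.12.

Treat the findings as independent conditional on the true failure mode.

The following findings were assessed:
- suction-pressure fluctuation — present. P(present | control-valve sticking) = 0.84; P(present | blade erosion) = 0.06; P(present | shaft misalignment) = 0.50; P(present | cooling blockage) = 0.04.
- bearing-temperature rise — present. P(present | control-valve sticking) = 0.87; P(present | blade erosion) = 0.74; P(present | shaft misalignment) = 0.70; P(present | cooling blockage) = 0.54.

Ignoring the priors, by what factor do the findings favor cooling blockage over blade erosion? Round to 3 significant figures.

0.486

Joint likelihood of the evidence pattern under each hypothesis:
  cooling blockage: 0.04 × 0.54 = 0.0216
  blade erosion: 0.06 × 0.74 = 0.0444
Bayes factor = 0.0216 / 0.0444 ≈ 0.486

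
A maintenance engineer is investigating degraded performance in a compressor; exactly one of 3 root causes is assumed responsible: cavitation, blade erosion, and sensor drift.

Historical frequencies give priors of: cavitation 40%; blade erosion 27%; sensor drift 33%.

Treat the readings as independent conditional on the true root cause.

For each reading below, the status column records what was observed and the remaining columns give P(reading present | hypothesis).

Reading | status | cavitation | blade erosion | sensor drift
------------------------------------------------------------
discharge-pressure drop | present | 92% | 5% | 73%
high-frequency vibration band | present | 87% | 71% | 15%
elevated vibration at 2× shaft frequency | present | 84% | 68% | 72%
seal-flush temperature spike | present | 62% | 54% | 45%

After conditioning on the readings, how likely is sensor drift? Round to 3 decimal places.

By Bayes' rule with conditional independence, the unnormalized weight for each hypothesis is prior × ∏ likelihoods:
  cavitation: 0.40 × 0.92 × 0.87 × 0.84 × 0.62 = 0.16674
  blade erosion: 0.27 × 0.05 × 0.71 × 0.68 × 0.54 = 0.0035196
  sensor drift: 0.33 × 0.73 × 0.15 × 0.72 × 0.45 = 0.011708
Normalizing constant Z = 0.16674 + 0.0035196 + 0.011708 = 0.18197.
P(sensor drift | evidence) = 0.011708 / 0.18197 ≈ 0.064.

0.064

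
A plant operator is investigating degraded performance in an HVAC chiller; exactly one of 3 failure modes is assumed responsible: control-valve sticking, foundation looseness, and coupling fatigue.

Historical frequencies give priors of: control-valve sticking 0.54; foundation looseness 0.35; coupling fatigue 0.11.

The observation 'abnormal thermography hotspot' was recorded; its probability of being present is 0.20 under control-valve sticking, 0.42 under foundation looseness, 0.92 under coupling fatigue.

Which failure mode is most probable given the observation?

Multiply each prior by the likelihood of the observation:
  control-valve sticking: 0.54 × 0.20 = 0.108
  foundation looseness: 0.35 × 0.42 = 0.147
  coupling fatigue: 0.11 × 0.92 = 0.1012
Normalizing constant Z = 0.108 + 0.147 + 0.1012 = 0.3562.
P(control-valve sticking | evidence) ≈ 0.108 / 0.3562 ≈ 0.303
P(foundation looseness | evidence) ≈ 0.147 / 0.3562 ≈ 0.413
P(coupling fatigue | evidence) ≈ 0.1012 / 0.3562 ≈ 0.284
The largest is 0.413, so foundation looseness is most probable.

foundation looseness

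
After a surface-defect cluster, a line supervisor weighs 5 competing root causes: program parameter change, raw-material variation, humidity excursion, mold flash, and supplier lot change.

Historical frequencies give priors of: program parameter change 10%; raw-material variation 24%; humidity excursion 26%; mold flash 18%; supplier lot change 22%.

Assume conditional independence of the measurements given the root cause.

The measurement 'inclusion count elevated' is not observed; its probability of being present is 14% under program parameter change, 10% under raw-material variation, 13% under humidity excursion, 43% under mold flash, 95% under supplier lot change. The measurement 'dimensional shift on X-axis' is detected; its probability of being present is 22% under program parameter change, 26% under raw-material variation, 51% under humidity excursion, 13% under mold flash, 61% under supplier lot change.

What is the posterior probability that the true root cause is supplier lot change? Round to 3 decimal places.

For each hypothesis, the unnormalized posterior weight is prior × product of the measurement likelihoods (using 1 − P(present | H) for each absent measurement):
  program parameter change: 0.10 × (1 − 0.14) × 0.22 = 0.01892
  raw-material variation: 0.24 × (1 − 0.10) × 0.26 = 0.05616
  humidity excursion: 0.26 × (1 − 0.13) × 0.51 = 0.11536
  mold flash: 0.18 × (1 − 0.43) × 0.13 = 0.013338
  supplier lot change: 0.22 × (1 − 0.95) × 0.61 = 0.00671
Marginal likelihood of the evidence = 0.21049.
P(supplier lot change | evidence) = 0.00671 / 0.21049 ≈ 0.032.

0.032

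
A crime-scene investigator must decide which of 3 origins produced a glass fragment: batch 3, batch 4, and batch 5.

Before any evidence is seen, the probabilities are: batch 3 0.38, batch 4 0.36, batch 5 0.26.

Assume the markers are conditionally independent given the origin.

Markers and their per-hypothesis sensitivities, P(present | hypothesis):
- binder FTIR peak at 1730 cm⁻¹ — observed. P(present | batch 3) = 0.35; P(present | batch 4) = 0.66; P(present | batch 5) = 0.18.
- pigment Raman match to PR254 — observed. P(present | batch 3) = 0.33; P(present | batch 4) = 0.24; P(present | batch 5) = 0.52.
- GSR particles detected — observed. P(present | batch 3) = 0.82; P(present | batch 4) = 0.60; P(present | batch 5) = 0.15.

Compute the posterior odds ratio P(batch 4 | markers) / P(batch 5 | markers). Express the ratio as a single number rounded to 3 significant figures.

Posterior odds equal prior odds times the likelihood ratio; only the two competing hypotheses matter.
  batch 4: 0.36 × 0.66 × 0.24 × 0.60 = 0.034214
  batch 5: 0.26 × 0.18 × 0.52 × 0.15 = 0.0036504
Odds(batch 4 : batch 5) = 0.034214 / 0.0036504 ≈ 9.37.

9.37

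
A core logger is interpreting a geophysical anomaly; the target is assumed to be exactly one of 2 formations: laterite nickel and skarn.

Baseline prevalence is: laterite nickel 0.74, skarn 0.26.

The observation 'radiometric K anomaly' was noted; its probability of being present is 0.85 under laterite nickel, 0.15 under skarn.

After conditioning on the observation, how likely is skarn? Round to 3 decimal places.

0.058

By Bayes' rule, the unnormalized weight for each hypothesis is prior × likelihood:
  laterite nickel: 0.74 × 0.85 = 0.629
  skarn: 0.26 × 0.15 = 0.039
The unnormalized weights sum to 0.668.
P(skarn | evidence) = 0.039 / 0.668 ≈ 0.058.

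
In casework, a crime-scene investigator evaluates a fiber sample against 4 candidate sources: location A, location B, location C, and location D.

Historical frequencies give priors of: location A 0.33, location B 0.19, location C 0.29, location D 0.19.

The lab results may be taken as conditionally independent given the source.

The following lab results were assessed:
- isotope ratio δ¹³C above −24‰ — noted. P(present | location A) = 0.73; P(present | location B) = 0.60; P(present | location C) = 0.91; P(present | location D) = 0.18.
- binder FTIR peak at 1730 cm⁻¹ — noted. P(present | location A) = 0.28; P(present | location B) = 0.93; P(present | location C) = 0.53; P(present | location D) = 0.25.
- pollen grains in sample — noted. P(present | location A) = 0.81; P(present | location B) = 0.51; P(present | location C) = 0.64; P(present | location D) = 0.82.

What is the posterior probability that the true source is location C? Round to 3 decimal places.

0.436

For each hypothesis, the unnormalized posterior weight is prior × product of the lab result likelihoods:
  location A: 0.33 × 0.73 × 0.28 × 0.81 = 0.054636
  location B: 0.19 × 0.60 × 0.93 × 0.51 = 0.05407
  location C: 0.29 × 0.91 × 0.53 × 0.64 = 0.089515
  location D: 0.19 × 0.18 × 0.25 × 0.82 = 0.007011
Marginal likelihood of the evidence = 0.20523.
P(location C | evidence) = 0.089515 / 0.20523 ≈ 0.436.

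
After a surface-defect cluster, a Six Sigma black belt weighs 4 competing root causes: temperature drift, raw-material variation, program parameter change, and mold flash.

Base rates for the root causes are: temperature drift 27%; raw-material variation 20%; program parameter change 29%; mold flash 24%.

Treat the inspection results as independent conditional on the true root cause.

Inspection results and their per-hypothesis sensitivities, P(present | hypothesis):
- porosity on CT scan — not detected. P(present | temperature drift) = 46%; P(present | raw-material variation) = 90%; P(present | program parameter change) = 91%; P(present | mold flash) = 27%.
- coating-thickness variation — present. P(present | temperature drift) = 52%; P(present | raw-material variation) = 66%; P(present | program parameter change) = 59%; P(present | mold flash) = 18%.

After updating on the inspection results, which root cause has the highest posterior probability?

For each hypothesis, the unnormalized posterior weight is prior × product of the inspection result likelihoods (using 1 − P(present | H) for each absent inspection result):
  temperature drift: 0.27 × (1 − 0.46) × 0.52 = 0.075816
  raw-material variation: 0.20 × (1 − 0.90) × 0.66 = 0.0132
  program parameter change: 0.29 × (1 − 0.91) × 0.59 = 0.015399
  mold flash: 0.24 × (1 − 0.27) × 0.18 = 0.031536
The unnormalized weights sum to 0.13595.
P(temperature drift | evidence) ≈ 0.075816 / 0.13595 ≈ 0.558
P(raw-material variation | evidence) ≈ 0.0132 / 0.13595 ≈ 0.097
P(program parameter change | evidence) ≈ 0.015399 / 0.13595 ≈ 0.113
P(mold flash | evidence) ≈ 0.031536 / 0.13595 ≈ 0.232
The largest is 0.558, so temperature drift is most probable.

temperature drift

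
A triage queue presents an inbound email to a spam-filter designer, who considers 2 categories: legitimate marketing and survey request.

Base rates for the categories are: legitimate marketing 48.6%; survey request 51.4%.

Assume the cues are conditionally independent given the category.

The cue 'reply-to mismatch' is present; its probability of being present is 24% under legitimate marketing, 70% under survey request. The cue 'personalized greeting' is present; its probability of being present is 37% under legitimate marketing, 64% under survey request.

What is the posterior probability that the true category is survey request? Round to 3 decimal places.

0.842

Multiply each prior by the joint likelihood of the cue pattern:
  legitimate marketing: 0.486 × 0.24 × 0.37 = 0.043157
  survey request: 0.514 × 0.70 × 0.64 = 0.23027
Marginal likelihood of the evidence = 0.27343.
P(survey request | evidence) = 0.23027 / 0.27343 ≈ 0.842.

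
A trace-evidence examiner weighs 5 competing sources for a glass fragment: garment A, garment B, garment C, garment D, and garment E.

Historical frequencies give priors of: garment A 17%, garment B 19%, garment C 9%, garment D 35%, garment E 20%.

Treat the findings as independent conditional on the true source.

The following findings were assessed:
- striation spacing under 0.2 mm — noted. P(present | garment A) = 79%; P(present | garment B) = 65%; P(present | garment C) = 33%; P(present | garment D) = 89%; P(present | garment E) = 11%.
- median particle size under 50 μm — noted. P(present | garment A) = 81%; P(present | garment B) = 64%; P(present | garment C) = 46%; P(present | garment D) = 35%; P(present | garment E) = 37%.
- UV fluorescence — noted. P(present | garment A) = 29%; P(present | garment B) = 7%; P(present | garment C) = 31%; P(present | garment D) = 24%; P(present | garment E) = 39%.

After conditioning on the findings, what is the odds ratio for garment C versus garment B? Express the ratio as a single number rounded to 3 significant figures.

0.765

Posterior odds equal prior odds times the likelihood ratio; only the two competing hypotheses matter.
  garment C: 0.09 × 0.33 × 0.46 × 0.31 = 0.0042352
  garment B: 0.19 × 0.65 × 0.64 × 0.07 = 0.0055328
Odds(garment C : garment B) = 0.0042352 / 0.0055328 ≈ 0.765.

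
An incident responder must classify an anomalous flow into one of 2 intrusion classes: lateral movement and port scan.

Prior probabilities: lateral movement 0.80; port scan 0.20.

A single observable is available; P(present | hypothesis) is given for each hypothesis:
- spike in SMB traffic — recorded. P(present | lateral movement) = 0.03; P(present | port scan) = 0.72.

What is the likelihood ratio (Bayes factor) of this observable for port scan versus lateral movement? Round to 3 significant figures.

24.0

Likelihood of this observable under each hypothesis:
  port scan: 0.72
  lateral movement: 0.03
Bayes factor = 0.72 / 0.03 ≈ 24.0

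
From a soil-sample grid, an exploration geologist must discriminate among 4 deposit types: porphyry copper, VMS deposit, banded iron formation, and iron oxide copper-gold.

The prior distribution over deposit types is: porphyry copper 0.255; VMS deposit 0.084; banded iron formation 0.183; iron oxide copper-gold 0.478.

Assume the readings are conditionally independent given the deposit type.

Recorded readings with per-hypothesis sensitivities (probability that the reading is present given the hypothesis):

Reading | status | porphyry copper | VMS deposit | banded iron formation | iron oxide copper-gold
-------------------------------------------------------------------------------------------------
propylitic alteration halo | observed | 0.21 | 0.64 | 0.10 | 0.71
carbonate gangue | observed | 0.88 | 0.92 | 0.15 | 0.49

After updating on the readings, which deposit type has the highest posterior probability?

Multiply each prior by the joint likelihood of the reading pattern:
  porphyry copper: 0.255 × 0.21 × 0.88 = 0.047124
  VMS deposit: 0.084 × 0.64 × 0.92 = 0.049459
  banded iron formation: 0.183 × 0.10 × 0.15 = 0.002745
  iron oxide copper-gold: 0.478 × 0.71 × 0.49 = 0.1663
Marginal likelihood of the evidence = 0.26562.
P(porphyry copper | evidence) ≈ 0.047124 / 0.26562 ≈ 0.177
P(VMS deposit | evidence) ≈ 0.049459 / 0.26562 ≈ 0.186
P(banded iron formation | evidence) ≈ 0.002745 / 0.26562 ≈ 0.010
P(iron oxide copper-gold | evidence) ≈ 0.1663 / 0.26562 ≈ 0.626
The largest is 0.626, so iron oxide copper-gold is most probable.

iron oxide copper-gold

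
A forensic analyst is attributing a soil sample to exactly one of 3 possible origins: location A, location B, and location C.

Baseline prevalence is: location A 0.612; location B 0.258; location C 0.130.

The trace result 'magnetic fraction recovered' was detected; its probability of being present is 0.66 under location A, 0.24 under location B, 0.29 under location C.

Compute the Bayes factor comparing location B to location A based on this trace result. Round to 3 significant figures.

Likelihood of this trace result under each hypothesis:
  location B: 0.24
  location A: 0.66
Bayes factor = 0.24 / 0.66 ≈ 0.364

0.364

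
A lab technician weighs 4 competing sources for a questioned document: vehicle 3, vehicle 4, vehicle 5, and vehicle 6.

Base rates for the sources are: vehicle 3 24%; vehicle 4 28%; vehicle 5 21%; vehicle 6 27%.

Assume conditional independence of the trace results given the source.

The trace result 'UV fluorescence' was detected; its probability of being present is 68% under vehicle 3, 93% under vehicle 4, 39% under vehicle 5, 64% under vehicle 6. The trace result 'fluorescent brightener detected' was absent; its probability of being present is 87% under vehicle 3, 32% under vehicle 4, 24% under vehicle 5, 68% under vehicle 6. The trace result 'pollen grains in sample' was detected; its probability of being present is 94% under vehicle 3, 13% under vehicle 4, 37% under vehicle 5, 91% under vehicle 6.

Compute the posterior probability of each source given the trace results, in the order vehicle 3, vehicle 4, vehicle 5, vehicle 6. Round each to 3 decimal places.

0.171, 0.198, 0.198, 0.433

For each hypothesis, the unnormalized posterior weight is prior × product of the trace result likelihoods (using 1 − P(present | H) for each absent trace result):
  vehicle 3: 0.24 × 0.68 × (1 − 0.87) × 0.94 = 0.019943
  vehicle 4: 0.28 × 0.93 × (1 − 0.32) × 0.13 = 0.023019
  vehicle 5: 0.21 × 0.39 × (1 − 0.24) × 0.37 = 0.02303
  vehicle 6: 0.27 × 0.64 × (1 − 0.68) × 0.91 = 0.050319
Marginal likelihood of the evidence = 0.11631.
P(vehicle 3 | evidence) = 0.019943 / 0.11631 ≈ 0.171
P(vehicle 4 | evidence) = 0.023019 / 0.11631 ≈ 0.198
P(vehicle 5 | evidence) = 0.02303 / 0.11631 ≈ 0.198
P(vehicle 6 | evidence) = 0.050319 / 0.11631 ≈ 0.433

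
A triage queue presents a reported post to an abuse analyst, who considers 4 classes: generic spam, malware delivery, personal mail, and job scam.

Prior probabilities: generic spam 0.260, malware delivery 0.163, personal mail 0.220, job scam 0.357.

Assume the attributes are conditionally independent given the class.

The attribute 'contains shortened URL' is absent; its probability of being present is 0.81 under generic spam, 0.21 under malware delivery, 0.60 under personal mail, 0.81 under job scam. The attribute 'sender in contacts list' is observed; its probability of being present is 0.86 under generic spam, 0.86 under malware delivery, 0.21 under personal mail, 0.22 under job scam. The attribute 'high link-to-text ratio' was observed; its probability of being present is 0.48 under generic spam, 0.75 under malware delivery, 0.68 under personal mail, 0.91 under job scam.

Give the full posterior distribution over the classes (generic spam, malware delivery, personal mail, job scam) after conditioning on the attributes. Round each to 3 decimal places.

By Bayes' rule with conditional independence, the unnormalized weight for each hypothesis is prior × ∏ likelihoods (using 1 − P(present | H) for each absent attribute):
  generic spam: 0.260 × (1 − 0.81) × 0.86 × 0.48 = 0.020392
  malware delivery: 0.163 × (1 − 0.21) × 0.86 × 0.75 = 0.083057
  personal mail: 0.220 × (1 − 0.60) × 0.21 × 0.68 = 0.012566
  job scam: 0.357 × (1 − 0.81) × 0.22 × 0.91 = 0.01358
The unnormalized weights sum to 0.12959.
P(generic spam | evidence) = 0.020392 / 0.12959 ≈ 0.157
P(malware delivery | evidence) = 0.083057 / 0.12959 ≈ 0.641
P(personal mail | evidence) = 0.012566 / 0.12959 ≈ 0.097
P(job scam | evidence) = 0.01358 / 0.12959 ≈ 0.105

0.157, 0.641, 0.097, 0.105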